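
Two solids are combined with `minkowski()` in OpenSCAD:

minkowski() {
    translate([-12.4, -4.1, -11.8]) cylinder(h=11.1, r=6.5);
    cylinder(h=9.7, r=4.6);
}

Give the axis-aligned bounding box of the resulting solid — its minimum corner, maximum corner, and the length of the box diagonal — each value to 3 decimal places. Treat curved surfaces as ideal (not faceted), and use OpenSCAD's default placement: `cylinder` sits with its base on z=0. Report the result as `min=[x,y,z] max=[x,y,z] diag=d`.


A = translate([-12.4, -4.1, -11.8]) cylinder(h=11.1, r=6.5) → bbox [-18.9,-10.6,-11.8] .. [-5.9,2.4,-0.7]
B = cylinder(h=9.7, r=4.6) → bbox [-4.6,-4.6,0] .. [4.6,4.6,9.7]
lo = A.lo+B.lo = [-18.9-4.6, -10.6-4.6, -11.8+0] = [-23.500,-15.200,-11.800]
hi = A.hi+B.hi = [-5.9+4.6, 2.4+4.6, -0.7+9.7] = [-1.300,7.000,9.000]
diag = √(22.2²+22.2²+20.8²) = √1418.32 = 37.661

min=[-23.500,-15.200,-11.800] max=[-1.300,7.000,9.000] diag=37.661


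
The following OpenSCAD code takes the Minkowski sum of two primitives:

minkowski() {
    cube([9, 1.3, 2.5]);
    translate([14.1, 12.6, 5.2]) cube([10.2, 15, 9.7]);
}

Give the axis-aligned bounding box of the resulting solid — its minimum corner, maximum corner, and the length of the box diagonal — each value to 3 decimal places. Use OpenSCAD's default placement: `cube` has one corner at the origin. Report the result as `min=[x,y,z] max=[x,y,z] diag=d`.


min=[14.100,12.600,5.200] max=[33.300,28.900,17.400] diag=27.985

A = translate([14.1, 12.6, 5.2]) cube([10.2, 15, 9.7]) → bbox [14.1,12.6,5.2] .. [24.3,27.6,14.9]
B = cube([9, 1.3, 2.5]) → bbox [0,0,0] .. [9,1.3,2.5]
lo = A.lo+B.lo = [14.1+0, 12.6+0, 5.2+0] = [14.100,12.600,5.200]
hi = A.hi+B.hi = [24.3+9, 27.6+1.3, 14.9+2.5] = [33.300,28.900,17.400]
diag = √(19.2²+16.3²+12.2²) = √783.17 = 27.985


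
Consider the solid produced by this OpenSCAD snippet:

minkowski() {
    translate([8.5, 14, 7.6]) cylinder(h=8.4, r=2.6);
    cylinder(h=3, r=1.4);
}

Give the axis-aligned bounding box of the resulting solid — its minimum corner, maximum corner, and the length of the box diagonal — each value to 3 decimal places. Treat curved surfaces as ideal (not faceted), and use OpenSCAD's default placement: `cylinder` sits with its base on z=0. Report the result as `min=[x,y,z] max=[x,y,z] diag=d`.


min=[4.500,10.000,7.600] max=[12.500,18.000,19.000] diag=16.061

A = translate([8.5, 14, 7.6]) cylinder(h=8.4, r=2.6) → bbox [5.9,11.4,7.6] .. [11.1,16.6,16]
B = cylinder(h=3, r=1.4) → bbox [-1.4,-1.4,0] .. [1.4,1.4,3]
lo = A.lo+B.lo = [5.9-1.4, 11.4-1.4, 7.6+0] = [4.500,10.000,7.600]
hi = A.hi+B.hi = [11.1+1.4, 16.6+1.4, 16+3] = [12.500,18.000,19.000]
diag = √(8²+8²+11.4²) = √257.96 = 16.061


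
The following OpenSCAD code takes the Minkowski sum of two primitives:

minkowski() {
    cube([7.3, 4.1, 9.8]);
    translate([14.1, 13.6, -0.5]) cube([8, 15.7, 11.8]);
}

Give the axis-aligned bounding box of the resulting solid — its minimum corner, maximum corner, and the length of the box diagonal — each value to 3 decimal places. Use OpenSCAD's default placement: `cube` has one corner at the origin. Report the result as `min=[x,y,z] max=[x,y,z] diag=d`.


A = translate([14.1, 13.6, -0.5]) cube([8, 15.7, 11.8]) → bbox [14.1,13.6,-0.5] .. [22.1,29.3,11.3]
B = cube([7.3, 4.1, 9.8]) → bbox [0,0,0] .. [7.3,4.1,9.8]
lo = A.lo+B.lo = [14.1+0, 13.6+0, -0.5+0] = [14.100,13.600,-0.500]
hi = A.hi+B.hi = [22.1+7.3, 29.3+4.1, 11.3+9.8] = [29.400,33.400,21.100]
diag = √(15.3²+19.8²+21.6²) = √1092.69 = 33.056

min=[14.100,13.600,-0.500] max=[29.400,33.400,21.100] diag=33.056


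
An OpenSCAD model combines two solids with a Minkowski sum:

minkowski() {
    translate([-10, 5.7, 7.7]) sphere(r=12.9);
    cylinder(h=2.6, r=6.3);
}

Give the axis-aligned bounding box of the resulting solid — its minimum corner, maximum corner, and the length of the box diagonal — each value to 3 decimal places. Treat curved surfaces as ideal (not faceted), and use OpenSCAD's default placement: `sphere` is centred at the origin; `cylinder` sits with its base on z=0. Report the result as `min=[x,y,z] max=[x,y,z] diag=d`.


min=[-29.200,-13.500,-5.200] max=[9.200,24.900,23.200] diag=61.284

A = translate([-10, 5.7, 7.7]) sphere(r=12.9) → bbox [-22.9,-7.2,-5.2] .. [2.9,18.6,20.6]
B = cylinder(h=2.6, r=6.3) → bbox [-6.3,-6.3,0] .. [6.3,6.3,2.6]
lo = A.lo+B.lo = [-22.9-6.3, -7.2-6.3, -5.2+0] = [-29.200,-13.500,-5.200]
hi = A.hi+B.hi = [2.9+6.3, 18.6+6.3, 20.6+2.6] = [9.200,24.900,23.200]
diag = √(38.4²+38.4²+28.4²) = √3755.68 = 61.284


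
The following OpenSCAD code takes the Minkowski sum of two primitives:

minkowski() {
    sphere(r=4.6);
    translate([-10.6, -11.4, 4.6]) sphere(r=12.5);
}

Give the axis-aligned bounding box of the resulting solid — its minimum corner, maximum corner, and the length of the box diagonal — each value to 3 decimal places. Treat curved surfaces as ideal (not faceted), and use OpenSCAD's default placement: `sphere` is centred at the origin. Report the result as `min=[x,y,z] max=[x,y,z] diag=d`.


A = translate([-10.6, -11.4, 4.6]) sphere(r=12.5) → bbox [-23.1,-23.9,-7.9] .. [1.9,1.1,17.1]
B = sphere(r=4.6) → bbox [-4.6,-4.6,-4.6] .. [4.6,4.6,4.6]
lo = A.lo+B.lo = [-23.1-4.6, -23.9-4.6, -7.9-4.6] = [-27.700,-28.500,-12.500]
hi = A.hi+B.hi = [1.9+4.6, 1.1+4.6, 17.1+4.6] = [6.500,5.700,21.700]
diag = √(34.2²+34.2²+34.2²) = √3508.92 = 59.236

min=[-27.700,-28.500,-12.500] max=[6.500,5.700,21.700] diag=59.236


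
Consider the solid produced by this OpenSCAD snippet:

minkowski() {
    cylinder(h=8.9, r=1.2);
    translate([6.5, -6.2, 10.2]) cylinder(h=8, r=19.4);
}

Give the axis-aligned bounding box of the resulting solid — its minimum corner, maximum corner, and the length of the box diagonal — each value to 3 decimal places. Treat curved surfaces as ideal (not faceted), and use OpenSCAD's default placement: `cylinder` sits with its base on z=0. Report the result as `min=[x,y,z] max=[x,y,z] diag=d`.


A = translate([6.5, -6.2, 10.2]) cylinder(h=8, r=19.4) → bbox [-12.9,-25.6,10.2] .. [25.9,13.2,18.2]
B = cylinder(h=8.9, r=1.2) → bbox [-1.2,-1.2,0] .. [1.2,1.2,8.9]
lo = A.lo+B.lo = [-12.9-1.2, -25.6-1.2, 10.2+0] = [-14.100,-26.800,10.200]
hi = A.hi+B.hi = [25.9+1.2, 13.2+1.2, 18.2+8.9] = [27.100,14.400,27.100]
diag = √(41.2²+41.2²+16.9²) = √3680.49 = 60.667

min=[-14.100,-26.800,10.200] max=[27.100,14.400,27.100] diag=60.667


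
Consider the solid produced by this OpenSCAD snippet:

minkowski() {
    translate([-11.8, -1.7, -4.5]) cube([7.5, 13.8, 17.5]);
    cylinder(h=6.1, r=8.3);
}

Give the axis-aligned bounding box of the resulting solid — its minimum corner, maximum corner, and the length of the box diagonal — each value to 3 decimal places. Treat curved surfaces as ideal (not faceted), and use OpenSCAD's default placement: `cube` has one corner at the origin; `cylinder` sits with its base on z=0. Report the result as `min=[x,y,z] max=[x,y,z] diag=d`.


min=[-20.100,-10.000,-4.500] max=[4.000,20.400,19.100] diag=45.408

A = translate([-11.8, -1.7, -4.5]) cube([7.5, 13.8, 17.5]) → bbox [-11.8,-1.7,-4.5] .. [-4.3,12.1,13]
B = cylinder(h=6.1, r=8.3) → bbox [-8.3,-8.3,0] .. [8.3,8.3,6.1]
lo = A.lo+B.lo = [-11.8-8.3, -1.7-8.3, -4.5+0] = [-20.100,-10.000,-4.500]
hi = A.hi+B.hi = [-4.3+8.3, 12.1+8.3, 13+6.1] = [4.000,20.400,19.100]
diag = √(24.1²+30.4²+23.6²) = √2061.93 = 45.408


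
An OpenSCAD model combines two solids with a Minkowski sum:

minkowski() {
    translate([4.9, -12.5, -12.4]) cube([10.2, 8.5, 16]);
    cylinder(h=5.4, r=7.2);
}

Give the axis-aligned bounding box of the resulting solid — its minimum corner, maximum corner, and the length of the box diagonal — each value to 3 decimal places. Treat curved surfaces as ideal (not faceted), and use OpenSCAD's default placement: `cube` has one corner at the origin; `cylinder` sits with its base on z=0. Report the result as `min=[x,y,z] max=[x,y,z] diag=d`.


A = translate([4.9, -12.5, -12.4]) cube([10.2, 8.5, 16]) → bbox [4.9,-12.5,-12.4] .. [15.1,-4,3.6]
B = cylinder(h=5.4, r=7.2) → bbox [-7.2,-7.2,0] .. [7.2,7.2,5.4]
lo = A.lo+B.lo = [4.9-7.2, -12.5-7.2, -12.4+0] = [-2.300,-19.700,-12.400]
hi = A.hi+B.hi = [15.1+7.2, -4+7.2, 3.6+5.4] = [22.300,3.200,9.000]
diag = √(24.6²+22.9²+21.4²) = √1587.53 = 39.844

min=[-2.300,-19.700,-12.400] max=[22.300,3.200,9.000] diag=39.844


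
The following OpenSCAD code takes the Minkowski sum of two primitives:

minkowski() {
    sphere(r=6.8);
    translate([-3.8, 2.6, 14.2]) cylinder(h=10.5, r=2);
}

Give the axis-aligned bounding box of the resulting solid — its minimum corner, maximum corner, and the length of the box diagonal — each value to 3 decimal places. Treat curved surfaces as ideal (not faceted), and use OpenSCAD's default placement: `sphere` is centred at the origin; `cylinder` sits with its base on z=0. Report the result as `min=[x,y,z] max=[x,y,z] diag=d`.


min=[-12.600,-6.200,7.400] max=[5.000,11.400,31.500] diag=34.646

A = translate([-3.8, 2.6, 14.2]) cylinder(h=10.5, r=2) → bbox [-5.8,0.6,14.2] .. [-1.8,4.6,24.7]
B = sphere(r=6.8) → bbox [-6.8,-6.8,-6.8] .. [6.8,6.8,6.8]
lo = A.lo+B.lo = [-5.8-6.8, 0.6-6.8, 14.2-6.8] = [-12.600,-6.200,7.400]
hi = A.hi+B.hi = [-1.8+6.8, 4.6+6.8, 24.7+6.8] = [5.000,11.400,31.500]
diag = √(17.6²+17.6²+24.1²) = √1200.33 = 34.646


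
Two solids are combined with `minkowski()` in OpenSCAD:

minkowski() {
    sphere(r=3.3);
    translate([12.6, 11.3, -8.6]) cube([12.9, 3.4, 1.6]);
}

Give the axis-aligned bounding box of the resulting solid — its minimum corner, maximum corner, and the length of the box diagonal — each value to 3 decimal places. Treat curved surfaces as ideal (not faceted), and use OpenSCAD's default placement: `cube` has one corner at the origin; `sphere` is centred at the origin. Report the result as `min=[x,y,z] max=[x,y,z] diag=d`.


min=[9.300,8.000,-11.900] max=[28.800,18.000,-3.700] diag=23.399

A = translate([12.6, 11.3, -8.6]) cube([12.9, 3.4, 1.6]) → bbox [12.6,11.3,-8.6] .. [25.5,14.7,-7]
B = sphere(r=3.3) → bbox [-3.3,-3.3,-3.3] .. [3.3,3.3,3.3]
lo = A.lo+B.lo = [12.6-3.3, 11.3-3.3, -8.6-3.3] = [9.300,8.000,-11.900]
hi = A.hi+B.hi = [25.5+3.3, 14.7+3.3, -7+3.3] = [28.800,18.000,-3.700]
diag = √(19.5²+10²+8.2²) = √547.49 = 23.399


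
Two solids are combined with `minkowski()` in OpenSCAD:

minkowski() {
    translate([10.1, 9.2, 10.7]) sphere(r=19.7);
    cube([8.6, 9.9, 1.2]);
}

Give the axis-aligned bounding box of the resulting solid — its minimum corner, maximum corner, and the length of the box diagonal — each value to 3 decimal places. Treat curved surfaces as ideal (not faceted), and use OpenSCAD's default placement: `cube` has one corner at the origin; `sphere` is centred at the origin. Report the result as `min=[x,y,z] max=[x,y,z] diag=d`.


min=[-9.600,-10.500,-9.000] max=[38.400,38.800,31.600] diag=79.893

A = translate([10.1, 9.2, 10.7]) sphere(r=19.7) → bbox [-9.6,-10.5,-9] .. [29.8,28.9,30.4]
B = cube([8.6, 9.9, 1.2]) → bbox [0,0,0] .. [8.6,9.9,1.2]
lo = A.lo+B.lo = [-9.6+0, -10.5+0, -9+0] = [-9.600,-10.500,-9.000]
hi = A.hi+B.hi = [29.8+8.6, 28.9+9.9, 30.4+1.2] = [38.400,38.800,31.600]
diag = √(48²+49.3²+40.6²) = √6382.85 = 79.893


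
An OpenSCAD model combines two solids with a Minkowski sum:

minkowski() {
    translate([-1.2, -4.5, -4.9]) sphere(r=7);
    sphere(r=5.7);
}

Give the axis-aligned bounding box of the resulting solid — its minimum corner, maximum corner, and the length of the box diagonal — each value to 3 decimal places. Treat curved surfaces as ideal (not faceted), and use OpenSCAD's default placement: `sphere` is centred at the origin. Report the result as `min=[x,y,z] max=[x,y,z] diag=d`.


A = translate([-1.2, -4.5, -4.9]) sphere(r=7) → bbox [-8.2,-11.5,-11.9] .. [5.8,2.5,2.1]
B = sphere(r=5.7) → bbox [-5.7,-5.7,-5.7] .. [5.7,5.7,5.7]
lo = A.lo+B.lo = [-8.2-5.7, -11.5-5.7, -11.9-5.7] = [-13.900,-17.200,-17.600]
hi = A.hi+B.hi = [5.8+5.7, 2.5+5.7, 2.1+5.7] = [11.500,8.200,7.800]
diag = √(25.4²+25.4²+25.4²) = √1935.48 = 43.994

min=[-13.900,-17.200,-17.600] max=[11.500,8.200,7.800] diag=43.994


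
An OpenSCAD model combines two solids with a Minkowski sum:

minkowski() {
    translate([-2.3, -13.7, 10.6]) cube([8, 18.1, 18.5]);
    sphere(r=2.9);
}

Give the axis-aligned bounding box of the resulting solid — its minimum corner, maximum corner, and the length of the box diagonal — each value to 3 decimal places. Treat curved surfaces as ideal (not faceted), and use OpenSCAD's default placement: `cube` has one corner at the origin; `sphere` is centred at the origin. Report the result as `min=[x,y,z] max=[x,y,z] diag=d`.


min=[-5.200,-16.600,7.700] max=[8.600,7.300,32.000] diag=36.771

A = translate([-2.3, -13.7, 10.6]) cube([8, 18.1, 18.5]) → bbox [-2.3,-13.7,10.6] .. [5.7,4.4,29.1]
B = sphere(r=2.9) → bbox [-2.9,-2.9,-2.9] .. [2.9,2.9,2.9]
lo = A.lo+B.lo = [-2.3-2.9, -13.7-2.9, 10.6-2.9] = [-5.200,-16.600,7.700]
hi = A.hi+B.hi = [5.7+2.9, 4.4+2.9, 29.1+2.9] = [8.600,7.300,32.000]
diag = √(13.8²+23.9²+24.3²) = √1352.14 = 36.771


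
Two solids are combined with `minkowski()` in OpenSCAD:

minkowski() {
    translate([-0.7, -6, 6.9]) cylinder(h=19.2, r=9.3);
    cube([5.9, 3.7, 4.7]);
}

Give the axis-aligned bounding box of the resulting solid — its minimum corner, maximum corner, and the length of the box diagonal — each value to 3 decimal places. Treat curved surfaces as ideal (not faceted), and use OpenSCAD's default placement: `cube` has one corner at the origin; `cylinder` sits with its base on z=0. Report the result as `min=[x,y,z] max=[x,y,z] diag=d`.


A = translate([-0.7, -6, 6.9]) cylinder(h=19.2, r=9.3) → bbox [-10,-15.3,6.9] .. [8.6,3.3,26.1]
B = cube([5.9, 3.7, 4.7]) → bbox [0,0,0] .. [5.9,3.7,4.7]
lo = A.lo+B.lo = [-10+0, -15.3+0, 6.9+0] = [-10.000,-15.300,6.900]
hi = A.hi+B.hi = [8.6+5.9, 3.3+3.7, 26.1+4.7] = [14.500,7.000,30.800]
diag = √(24.5²+22.3²+23.9²) = √1668.75 = 40.850

min=[-10.000,-15.300,6.900] max=[14.500,7.000,30.800] diag=40.850


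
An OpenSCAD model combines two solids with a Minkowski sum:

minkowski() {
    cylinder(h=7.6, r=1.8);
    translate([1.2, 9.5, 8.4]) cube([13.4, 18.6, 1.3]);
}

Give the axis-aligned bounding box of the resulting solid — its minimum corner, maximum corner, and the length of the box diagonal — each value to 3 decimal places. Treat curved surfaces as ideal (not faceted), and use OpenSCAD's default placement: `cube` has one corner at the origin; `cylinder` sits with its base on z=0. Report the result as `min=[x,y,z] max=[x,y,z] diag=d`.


A = translate([1.2, 9.5, 8.4]) cube([13.4, 18.6, 1.3]) → bbox [1.2,9.5,8.4] .. [14.6,28.1,9.7]
B = cylinder(h=7.6, r=1.8) → bbox [-1.8,-1.8,0] .. [1.8,1.8,7.6]
lo = A.lo+B.lo = [1.2-1.8, 9.5-1.8, 8.4+0] = [-0.600,7.700,8.400]
hi = A.hi+B.hi = [14.6+1.8, 28.1+1.8, 9.7+7.6] = [16.400,29.900,17.300]
diag = √(17²+22.2²+8.9²) = √861.05 = 29.344

min=[-0.600,7.700,8.400] max=[16.400,29.900,17.300] diag=29.344


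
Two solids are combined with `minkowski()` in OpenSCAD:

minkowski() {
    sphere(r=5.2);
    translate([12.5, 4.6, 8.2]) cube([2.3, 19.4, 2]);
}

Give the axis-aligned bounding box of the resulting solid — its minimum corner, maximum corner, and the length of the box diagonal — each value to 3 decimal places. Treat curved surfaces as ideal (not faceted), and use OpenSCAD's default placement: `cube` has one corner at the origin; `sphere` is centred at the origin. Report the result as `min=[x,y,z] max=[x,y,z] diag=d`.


min=[7.300,-0.600,3.000] max=[20.000,29.200,15.400] diag=34.686

A = translate([12.5, 4.6, 8.2]) cube([2.3, 19.4, 2]) → bbox [12.5,4.6,8.2] .. [14.8,24,10.2]
B = sphere(r=5.2) → bbox [-5.2,-5.2,-5.2] .. [5.2,5.2,5.2]
lo = A.lo+B.lo = [12.5-5.2, 4.6-5.2, 8.2-5.2] = [7.300,-0.600,3.000]
hi = A.hi+B.hi = [14.8+5.2, 24+5.2, 10.2+5.2] = [20.000,29.200,15.400]
diag = √(12.7²+29.8²+12.4²) = √1203.09 = 34.686


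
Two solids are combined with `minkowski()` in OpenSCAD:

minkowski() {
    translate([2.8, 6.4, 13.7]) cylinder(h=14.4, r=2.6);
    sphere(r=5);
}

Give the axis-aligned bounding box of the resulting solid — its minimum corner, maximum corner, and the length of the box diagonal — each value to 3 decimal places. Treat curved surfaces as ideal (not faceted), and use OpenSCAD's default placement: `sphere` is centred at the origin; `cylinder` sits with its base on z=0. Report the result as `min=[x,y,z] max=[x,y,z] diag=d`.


A = translate([2.8, 6.4, 13.7]) cylinder(h=14.4, r=2.6) → bbox [0.2,3.8,13.7] .. [5.4,9,28.1]
B = sphere(r=5) → bbox [-5,-5,-5] .. [5,5,5]
lo = A.lo+B.lo = [0.2-5, 3.8-5, 13.7-5] = [-4.800,-1.200,8.700]
hi = A.hi+B.hi = [5.4+5, 9+5, 28.1+5] = [10.400,14.000,33.100]
diag = √(15.2²+15.2²+24.4²) = √1057.44 = 32.518

min=[-4.800,-1.200,8.700] max=[10.400,14.000,33.100] diag=32.518


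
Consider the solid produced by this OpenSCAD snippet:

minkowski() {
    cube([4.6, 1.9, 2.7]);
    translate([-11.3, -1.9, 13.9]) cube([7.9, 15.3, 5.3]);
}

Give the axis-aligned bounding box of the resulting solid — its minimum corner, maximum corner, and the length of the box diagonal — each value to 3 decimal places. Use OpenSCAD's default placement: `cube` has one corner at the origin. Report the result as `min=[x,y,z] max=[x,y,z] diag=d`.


min=[-11.300,-1.900,13.900] max=[1.200,15.300,21.900] diag=22.718

A = translate([-11.3, -1.9, 13.9]) cube([7.9, 15.3, 5.3]) → bbox [-11.3,-1.9,13.9] .. [-3.4,13.4,19.2]
B = cube([4.6, 1.9, 2.7]) → bbox [0,0,0] .. [4.6,1.9,2.7]
lo = A.lo+B.lo = [-11.3+0, -1.9+0, 13.9+0] = [-11.300,-1.900,13.900]
hi = A.hi+B.hi = [-3.4+4.6, 13.4+1.9, 19.2+2.7] = [1.200,15.300,21.900]
diag = √(12.5²+17.2²+8²) = √516.09 = 22.718


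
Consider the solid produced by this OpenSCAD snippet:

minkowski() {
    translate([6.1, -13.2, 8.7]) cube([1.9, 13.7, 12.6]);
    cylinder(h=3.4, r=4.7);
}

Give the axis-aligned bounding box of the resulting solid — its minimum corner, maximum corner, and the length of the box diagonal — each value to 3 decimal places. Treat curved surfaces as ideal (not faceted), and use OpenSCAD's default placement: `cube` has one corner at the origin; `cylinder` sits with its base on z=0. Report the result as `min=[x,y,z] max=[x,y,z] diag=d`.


min=[1.400,-17.900,8.700] max=[12.700,5.200,24.700] diag=30.287

A = translate([6.1, -13.2, 8.7]) cube([1.9, 13.7, 12.6]) → bbox [6.1,-13.2,8.7] .. [8,0.5,21.3]
B = cylinder(h=3.4, r=4.7) → bbox [-4.7,-4.7,0] .. [4.7,4.7,3.4]
lo = A.lo+B.lo = [6.1-4.7, -13.2-4.7, 8.7+0] = [1.400,-17.900,8.700]
hi = A.hi+B.hi = [8+4.7, 0.5+4.7, 21.3+3.4] = [12.700,5.200,24.700]
diag = √(11.3²+23.1²+16²) = √917.3 = 30.287


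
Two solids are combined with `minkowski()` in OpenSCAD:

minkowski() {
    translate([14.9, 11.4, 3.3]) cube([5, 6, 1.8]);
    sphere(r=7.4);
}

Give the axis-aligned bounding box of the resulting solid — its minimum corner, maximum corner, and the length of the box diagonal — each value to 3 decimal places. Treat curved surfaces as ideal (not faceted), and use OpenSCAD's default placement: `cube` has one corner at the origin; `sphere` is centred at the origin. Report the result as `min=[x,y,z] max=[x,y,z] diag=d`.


A = translate([14.9, 11.4, 3.3]) cube([5, 6, 1.8]) → bbox [14.9,11.4,3.3] .. [19.9,17.4,5.1]
B = sphere(r=7.4) → bbox [-7.4,-7.4,-7.4] .. [7.4,7.4,7.4]
lo = A.lo+B.lo = [14.9-7.4, 11.4-7.4, 3.3-7.4] = [7.500,4.000,-4.100]
hi = A.hi+B.hi = [19.9+7.4, 17.4+7.4, 5.1+7.4] = [27.300,24.800,12.500]
diag = √(19.8²+20.8²+16.6²) = √1100.24 = 33.170

min=[7.500,4.000,-4.100] max=[27.300,24.800,12.500] diag=33.170


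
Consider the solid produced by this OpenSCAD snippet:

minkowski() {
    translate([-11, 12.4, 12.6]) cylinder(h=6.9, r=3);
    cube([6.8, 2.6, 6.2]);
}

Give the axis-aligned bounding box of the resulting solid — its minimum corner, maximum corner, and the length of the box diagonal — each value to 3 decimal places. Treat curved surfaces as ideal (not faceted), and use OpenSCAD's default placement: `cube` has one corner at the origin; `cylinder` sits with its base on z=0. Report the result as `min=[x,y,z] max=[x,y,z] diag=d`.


A = translate([-11, 12.4, 12.6]) cylinder(h=6.9, r=3) → bbox [-14,9.4,12.6] .. [-8,15.4,19.5]
B = cube([6.8, 2.6, 6.2]) → bbox [0,0,0] .. [6.8,2.6,6.2]
lo = A.lo+B.lo = [-14+0, 9.4+0, 12.6+0] = [-14.000,9.400,12.600]
hi = A.hi+B.hi = [-8+6.8, 15.4+2.6, 19.5+6.2] = [-1.200,18.000,25.700]
diag = √(12.8²+8.6²+13.1²) = √409.41 = 20.234

min=[-14.000,9.400,12.600] max=[-1.200,18.000,25.700] diag=20.234


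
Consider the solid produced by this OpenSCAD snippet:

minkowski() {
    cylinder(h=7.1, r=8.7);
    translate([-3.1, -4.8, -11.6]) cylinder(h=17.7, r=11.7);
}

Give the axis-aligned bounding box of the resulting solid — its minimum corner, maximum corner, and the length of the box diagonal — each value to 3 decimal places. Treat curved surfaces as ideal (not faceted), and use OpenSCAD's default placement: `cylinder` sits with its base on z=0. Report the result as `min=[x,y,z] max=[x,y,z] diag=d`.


A = translate([-3.1, -4.8, -11.6]) cylinder(h=17.7, r=11.7) → bbox [-14.8,-16.5,-11.6] .. [8.6,6.9,6.1]
B = cylinder(h=7.1, r=8.7) → bbox [-8.7,-8.7,0] .. [8.7,8.7,7.1]
lo = A.lo+B.lo = [-14.8-8.7, -16.5-8.7, -11.6+0] = [-23.500,-25.200,-11.600]
hi = A.hi+B.hi = [8.6+8.7, 6.9+8.7, 6.1+7.1] = [17.300,15.600,13.200]
diag = √(40.8²+40.8²+24.8²) = √3944.32 = 62.804

min=[-23.500,-25.200,-11.600] max=[17.300,15.600,13.200] diag=62.804


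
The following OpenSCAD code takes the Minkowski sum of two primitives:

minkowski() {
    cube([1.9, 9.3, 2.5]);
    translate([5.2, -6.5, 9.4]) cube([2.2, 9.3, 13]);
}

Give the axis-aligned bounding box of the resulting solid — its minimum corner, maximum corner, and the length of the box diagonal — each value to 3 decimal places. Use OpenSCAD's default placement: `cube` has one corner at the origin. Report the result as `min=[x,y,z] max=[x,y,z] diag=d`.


min=[5.200,-6.500,9.400] max=[9.300,12.100,24.900] diag=24.556

A = translate([5.2, -6.5, 9.4]) cube([2.2, 9.3, 13]) → bbox [5.2,-6.5,9.4] .. [7.4,2.8,22.4]
B = cube([1.9, 9.3, 2.5]) → bbox [0,0,0] .. [1.9,9.3,2.5]
lo = A.lo+B.lo = [5.2+0, -6.5+0, 9.4+0] = [5.200,-6.500,9.400]
hi = A.hi+B.hi = [7.4+1.9, 2.8+9.3, 22.4+2.5] = [9.300,12.100,24.900]
diag = √(4.1²+18.6²+15.5²) = √603.02 = 24.556


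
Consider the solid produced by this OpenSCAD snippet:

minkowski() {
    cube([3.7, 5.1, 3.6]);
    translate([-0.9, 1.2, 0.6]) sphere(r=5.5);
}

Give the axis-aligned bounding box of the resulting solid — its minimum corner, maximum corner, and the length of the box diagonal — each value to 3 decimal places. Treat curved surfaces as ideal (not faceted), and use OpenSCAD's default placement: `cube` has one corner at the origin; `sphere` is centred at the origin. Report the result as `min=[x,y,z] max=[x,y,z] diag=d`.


min=[-6.400,-4.300,-4.900] max=[8.300,11.800,9.700] diag=26.239

A = translate([-0.9, 1.2, 0.6]) sphere(r=5.5) → bbox [-6.4,-4.3,-4.9] .. [4.6,6.7,6.1]
B = cube([3.7, 5.1, 3.6]) → bbox [0,0,0] .. [3.7,5.1,3.6]
lo = A.lo+B.lo = [-6.4+0, -4.3+0, -4.9+0] = [-6.400,-4.300,-4.900]
hi = A.hi+B.hi = [4.6+3.7, 6.7+5.1, 6.1+3.6] = [8.300,11.800,9.700]
diag = √(14.7²+16.1²+14.6²) = √688.46 = 26.239


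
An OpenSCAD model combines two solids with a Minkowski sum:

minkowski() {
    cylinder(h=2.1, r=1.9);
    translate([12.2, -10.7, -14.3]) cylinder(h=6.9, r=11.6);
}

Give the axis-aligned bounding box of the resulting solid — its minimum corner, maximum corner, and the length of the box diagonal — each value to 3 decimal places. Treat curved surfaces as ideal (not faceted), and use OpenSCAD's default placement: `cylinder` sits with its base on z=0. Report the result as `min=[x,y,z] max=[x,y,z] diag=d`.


min=[-1.300,-24.200,-14.300] max=[25.700,2.800,-5.300] diag=39.230

A = translate([12.2, -10.7, -14.3]) cylinder(h=6.9, r=11.6) → bbox [0.6,-22.3,-14.3] .. [23.8,0.9,-7.4]
B = cylinder(h=2.1, r=1.9) → bbox [-1.9,-1.9,0] .. [1.9,1.9,2.1]
lo = A.lo+B.lo = [0.6-1.9, -22.3-1.9, -14.3+0] = [-1.300,-24.200,-14.300]
hi = A.hi+B.hi = [23.8+1.9, 0.9+1.9, -7.4+2.1] = [25.700,2.800,-5.300]
diag = √(27²+27²+9²) = √1539 = 39.230


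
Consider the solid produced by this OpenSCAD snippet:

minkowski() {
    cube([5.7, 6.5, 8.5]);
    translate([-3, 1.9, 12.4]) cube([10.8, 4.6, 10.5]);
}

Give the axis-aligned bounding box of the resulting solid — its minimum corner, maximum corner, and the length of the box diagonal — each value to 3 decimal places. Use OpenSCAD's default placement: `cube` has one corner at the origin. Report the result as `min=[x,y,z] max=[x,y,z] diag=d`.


A = translate([-3, 1.9, 12.4]) cube([10.8, 4.6, 10.5]) → bbox [-3,1.9,12.4] .. [7.8,6.5,22.9]
B = cube([5.7, 6.5, 8.5]) → bbox [0,0,0] .. [5.7,6.5,8.5]
lo = A.lo+B.lo = [-3+0, 1.9+0, 12.4+0] = [-3.000,1.900,12.400]
hi = A.hi+B.hi = [7.8+5.7, 6.5+6.5, 22.9+8.5] = [13.500,13.000,31.400]
diag = √(16.5²+11.1²+19²) = √756.46 = 27.504

min=[-3.000,1.900,12.400] max=[13.500,13.000,31.400] diag=27.504


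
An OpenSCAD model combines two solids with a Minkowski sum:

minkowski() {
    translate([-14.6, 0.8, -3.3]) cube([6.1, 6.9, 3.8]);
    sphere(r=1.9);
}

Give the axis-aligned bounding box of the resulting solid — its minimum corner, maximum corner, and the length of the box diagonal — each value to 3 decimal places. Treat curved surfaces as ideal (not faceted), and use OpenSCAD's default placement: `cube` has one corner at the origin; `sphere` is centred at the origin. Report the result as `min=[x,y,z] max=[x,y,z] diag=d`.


min=[-16.500,-1.100,-5.200] max=[-6.600,9.600,2.400] diag=16.440

A = translate([-14.6, 0.8, -3.3]) cube([6.1, 6.9, 3.8]) → bbox [-14.6,0.8,-3.3] .. [-8.5,7.7,0.5]
B = sphere(r=1.9) → bbox [-1.9,-1.9,-1.9] .. [1.9,1.9,1.9]
lo = A.lo+B.lo = [-14.6-1.9, 0.8-1.9, -3.3-1.9] = [-16.500,-1.100,-5.200]
hi = A.hi+B.hi = [-8.5+1.9, 7.7+1.9, 0.5+1.9] = [-6.600,9.600,2.400]
diag = √(9.9²+10.7²+7.6²) = √270.26 = 16.440


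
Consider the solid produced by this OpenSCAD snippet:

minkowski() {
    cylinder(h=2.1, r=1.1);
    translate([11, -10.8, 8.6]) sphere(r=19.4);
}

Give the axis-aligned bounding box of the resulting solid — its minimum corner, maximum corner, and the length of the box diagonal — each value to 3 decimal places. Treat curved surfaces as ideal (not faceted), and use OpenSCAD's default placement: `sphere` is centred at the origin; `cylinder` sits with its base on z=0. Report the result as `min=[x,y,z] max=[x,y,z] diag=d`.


min=[-9.500,-31.300,-10.800] max=[31.500,9.700,30.100] diag=70.956

A = translate([11, -10.8, 8.6]) sphere(r=19.4) → bbox [-8.4,-30.2,-10.8] .. [30.4,8.6,28]
B = cylinder(h=2.1, r=1.1) → bbox [-1.1,-1.1,0] .. [1.1,1.1,2.1]
lo = A.lo+B.lo = [-8.4-1.1, -30.2-1.1, -10.8+0] = [-9.500,-31.300,-10.800]
hi = A.hi+B.hi = [30.4+1.1, 8.6+1.1, 28+2.1] = [31.500,9.700,30.100]
diag = √(41²+41²+40.9²) = √5034.81 = 70.956


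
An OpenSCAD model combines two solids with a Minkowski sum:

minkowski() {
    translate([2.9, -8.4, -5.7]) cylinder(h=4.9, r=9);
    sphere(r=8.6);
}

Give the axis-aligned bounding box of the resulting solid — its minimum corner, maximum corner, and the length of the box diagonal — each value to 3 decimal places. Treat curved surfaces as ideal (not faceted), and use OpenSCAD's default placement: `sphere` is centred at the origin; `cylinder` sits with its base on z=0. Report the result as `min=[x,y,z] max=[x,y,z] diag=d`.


min=[-14.700,-26.000,-14.300] max=[20.500,9.200,7.800] diag=54.465

A = translate([2.9, -8.4, -5.7]) cylinder(h=4.9, r=9) → bbox [-6.1,-17.4,-5.7] .. [11.9,0.6,-0.8]
B = sphere(r=8.6) → bbox [-8.6,-8.6,-8.6] .. [8.6,8.6,8.6]
lo = A.lo+B.lo = [-6.1-8.6, -17.4-8.6, -5.7-8.6] = [-14.700,-26.000,-14.300]
hi = A.hi+B.hi = [11.9+8.6, 0.6+8.6, -0.8+8.6] = [20.500,9.200,7.800]
diag = √(35.2²+35.2²+22.1²) = √2966.49 = 54.465


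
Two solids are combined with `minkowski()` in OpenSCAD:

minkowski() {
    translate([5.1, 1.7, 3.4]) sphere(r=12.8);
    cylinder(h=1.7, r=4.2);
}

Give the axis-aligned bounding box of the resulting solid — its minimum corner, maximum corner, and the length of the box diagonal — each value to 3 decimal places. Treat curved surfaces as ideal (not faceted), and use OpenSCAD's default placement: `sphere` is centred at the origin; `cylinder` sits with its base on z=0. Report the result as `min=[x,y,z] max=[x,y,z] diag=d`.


min=[-11.900,-15.300,-9.400] max=[22.100,18.700,17.900] diag=55.293

A = translate([5.1, 1.7, 3.4]) sphere(r=12.8) → bbox [-7.7,-11.1,-9.4] .. [17.9,14.5,16.2]
B = cylinder(h=1.7, r=4.2) → bbox [-4.2,-4.2,0] .. [4.2,4.2,1.7]
lo = A.lo+B.lo = [-7.7-4.2, -11.1-4.2, -9.4+0] = [-11.900,-15.300,-9.400]
hi = A.hi+B.hi = [17.9+4.2, 14.5+4.2, 16.2+1.7] = [22.100,18.700,17.900]
diag = √(34²+34²+27.3²) = √3057.29 = 55.293


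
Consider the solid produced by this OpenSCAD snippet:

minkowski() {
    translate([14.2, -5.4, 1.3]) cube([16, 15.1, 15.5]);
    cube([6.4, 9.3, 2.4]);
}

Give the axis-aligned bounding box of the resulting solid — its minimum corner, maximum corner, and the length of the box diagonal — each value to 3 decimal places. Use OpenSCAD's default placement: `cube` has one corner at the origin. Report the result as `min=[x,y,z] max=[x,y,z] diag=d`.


A = translate([14.2, -5.4, 1.3]) cube([16, 15.1, 15.5]) → bbox [14.2,-5.4,1.3] .. [30.2,9.7,16.8]
B = cube([6.4, 9.3, 2.4]) → bbox [0,0,0] .. [6.4,9.3,2.4]
lo = A.lo+B.lo = [14.2+0, -5.4+0, 1.3+0] = [14.200,-5.400,1.300]
hi = A.hi+B.hi = [30.2+6.4, 9.7+9.3, 16.8+2.4] = [36.600,19.000,19.200]
diag = √(22.4²+24.4²+17.9²) = √1417.53 = 37.650

min=[14.200,-5.400,1.300] max=[36.600,19.000,19.200] diag=37.650


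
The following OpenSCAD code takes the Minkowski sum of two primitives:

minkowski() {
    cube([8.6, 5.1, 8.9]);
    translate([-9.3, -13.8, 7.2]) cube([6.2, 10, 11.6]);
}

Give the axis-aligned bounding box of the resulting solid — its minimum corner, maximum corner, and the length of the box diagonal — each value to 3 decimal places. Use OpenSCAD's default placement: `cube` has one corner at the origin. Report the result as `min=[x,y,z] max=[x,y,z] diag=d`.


A = translate([-9.3, -13.8, 7.2]) cube([6.2, 10, 11.6]) → bbox [-9.3,-13.8,7.2] .. [-3.1,-3.8,18.8]
B = cube([8.6, 5.1, 8.9]) → bbox [0,0,0] .. [8.6,5.1,8.9]
lo = A.lo+B.lo = [-9.3+0, -13.8+0, 7.2+0] = [-9.300,-13.800,7.200]
hi = A.hi+B.hi = [-3.1+8.6, -3.8+5.1, 18.8+8.9] = [5.500,1.300,27.700]
diag = √(14.8²+15.1²+20.5²) = √867.3 = 29.450

min=[-9.300,-13.800,7.200] max=[5.500,1.300,27.700] diag=29.450


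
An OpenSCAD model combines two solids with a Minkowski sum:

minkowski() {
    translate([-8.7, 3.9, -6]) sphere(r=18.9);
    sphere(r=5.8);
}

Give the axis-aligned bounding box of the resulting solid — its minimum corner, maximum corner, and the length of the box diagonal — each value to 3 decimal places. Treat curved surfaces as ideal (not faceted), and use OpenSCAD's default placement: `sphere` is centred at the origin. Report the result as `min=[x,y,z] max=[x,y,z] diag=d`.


min=[-33.400,-20.800,-30.700] max=[16.000,28.600,18.700] diag=85.563

A = translate([-8.7, 3.9, -6]) sphere(r=18.9) → bbox [-27.6,-15,-24.9] .. [10.2,22.8,12.9]
B = sphere(r=5.8) → bbox [-5.8,-5.8,-5.8] .. [5.8,5.8,5.8]
lo = A.lo+B.lo = [-27.6-5.8, -15-5.8, -24.9-5.8] = [-33.400,-20.800,-30.700]
hi = A.hi+B.hi = [10.2+5.8, 22.8+5.8, 12.9+5.8] = [16.000,28.600,18.700]
diag = √(49.4²+49.4²+49.4²) = √7321.08 = 85.563


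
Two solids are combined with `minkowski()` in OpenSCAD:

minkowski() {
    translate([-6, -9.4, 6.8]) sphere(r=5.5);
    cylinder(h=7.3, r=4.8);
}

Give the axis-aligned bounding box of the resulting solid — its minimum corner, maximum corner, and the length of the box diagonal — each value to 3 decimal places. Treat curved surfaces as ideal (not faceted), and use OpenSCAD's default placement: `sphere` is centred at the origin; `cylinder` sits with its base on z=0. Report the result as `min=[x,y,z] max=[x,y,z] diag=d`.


min=[-16.300,-19.700,1.300] max=[4.300,0.900,19.600] diag=34.404

A = translate([-6, -9.4, 6.8]) sphere(r=5.5) → bbox [-11.5,-14.9,1.3] .. [-0.5,-3.9,12.3]
B = cylinder(h=7.3, r=4.8) → bbox [-4.8,-4.8,0] .. [4.8,4.8,7.3]
lo = A.lo+B.lo = [-11.5-4.8, -14.9-4.8, 1.3+0] = [-16.300,-19.700,1.300]
hi = A.hi+B.hi = [-0.5+4.8, -3.9+4.8, 12.3+7.3] = [4.300,0.900,19.600]
diag = √(20.6²+20.6²+18.3²) = √1183.61 = 34.404


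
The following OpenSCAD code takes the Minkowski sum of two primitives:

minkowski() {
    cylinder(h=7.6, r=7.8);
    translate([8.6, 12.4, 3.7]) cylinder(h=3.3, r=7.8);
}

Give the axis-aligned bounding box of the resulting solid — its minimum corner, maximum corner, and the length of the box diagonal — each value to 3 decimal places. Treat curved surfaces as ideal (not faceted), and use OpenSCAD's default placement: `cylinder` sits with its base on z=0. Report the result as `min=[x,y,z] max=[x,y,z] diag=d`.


min=[-7.000,-3.200,3.700] max=[24.200,28.000,14.600] diag=45.450

A = translate([8.6, 12.4, 3.7]) cylinder(h=3.3, r=7.8) → bbox [0.8,4.6,3.7] .. [16.4,20.2,7]
B = cylinder(h=7.6, r=7.8) → bbox [-7.8,-7.8,0] .. [7.8,7.8,7.6]
lo = A.lo+B.lo = [0.8-7.8, 4.6-7.8, 3.7+0] = [-7.000,-3.200,3.700]
hi = A.hi+B.hi = [16.4+7.8, 20.2+7.8, 7+7.6] = [24.200,28.000,14.600]
diag = √(31.2²+31.2²+10.9²) = √2065.69 = 45.450


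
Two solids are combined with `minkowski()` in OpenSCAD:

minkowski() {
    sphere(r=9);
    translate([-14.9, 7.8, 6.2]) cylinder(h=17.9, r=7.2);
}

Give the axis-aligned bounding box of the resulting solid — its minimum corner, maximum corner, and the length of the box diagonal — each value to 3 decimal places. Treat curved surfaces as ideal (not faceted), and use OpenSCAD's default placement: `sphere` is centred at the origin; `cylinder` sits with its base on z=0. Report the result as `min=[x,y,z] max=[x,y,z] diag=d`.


A = translate([-14.9, 7.8, 6.2]) cylinder(h=17.9, r=7.2) → bbox [-22.1,0.6,6.2] .. [-7.7,15,24.1]
B = sphere(r=9) → bbox [-9,-9,-9] .. [9,9,9]
lo = A.lo+B.lo = [-22.1-9, 0.6-9, 6.2-9] = [-31.100,-8.400,-2.800]
hi = A.hi+B.hi = [-7.7+9, 15+9, 24.1+9] = [1.300,24.000,33.100]
diag = √(32.4²+32.4²+35.9²) = √3388.33 = 58.209

min=[-31.100,-8.400,-2.800] max=[1.300,24.000,33.100] diag=58.209


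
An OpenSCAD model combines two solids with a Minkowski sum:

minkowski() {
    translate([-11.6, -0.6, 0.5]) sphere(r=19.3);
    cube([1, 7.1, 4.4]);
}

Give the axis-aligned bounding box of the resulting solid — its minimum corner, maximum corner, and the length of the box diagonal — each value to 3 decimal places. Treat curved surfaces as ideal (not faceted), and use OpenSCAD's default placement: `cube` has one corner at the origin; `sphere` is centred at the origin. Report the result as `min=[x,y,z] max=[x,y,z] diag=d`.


A = translate([-11.6, -0.6, 0.5]) sphere(r=19.3) → bbox [-30.9,-19.9,-18.8] .. [7.7,18.7,19.8]
B = cube([1, 7.1, 4.4]) → bbox [0,0,0] .. [1,7.1,4.4]
lo = A.lo+B.lo = [-30.9+0, -19.9+0, -18.8+0] = [-30.900,-19.900,-18.800]
hi = A.hi+B.hi = [7.7+1, 18.7+7.1, 19.8+4.4] = [8.700,25.800,24.200]
diag = √(39.6²+45.7²+43²) = √5505.65 = 74.200

min=[-30.900,-19.900,-18.800] max=[8.700,25.800,24.200] diag=74.200


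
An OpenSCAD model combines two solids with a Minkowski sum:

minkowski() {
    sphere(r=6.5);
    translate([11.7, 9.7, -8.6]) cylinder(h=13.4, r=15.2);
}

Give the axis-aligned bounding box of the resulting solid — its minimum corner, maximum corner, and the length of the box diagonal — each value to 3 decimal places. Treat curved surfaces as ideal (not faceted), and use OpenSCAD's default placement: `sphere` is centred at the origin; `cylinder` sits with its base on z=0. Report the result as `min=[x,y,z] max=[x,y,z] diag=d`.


min=[-10.000,-12.000,-15.100] max=[33.400,31.400,11.300] diag=66.814

A = translate([11.7, 9.7, -8.6]) cylinder(h=13.4, r=15.2) → bbox [-3.5,-5.5,-8.6] .. [26.9,24.9,4.8]
B = sphere(r=6.5) → bbox [-6.5,-6.5,-6.5] .. [6.5,6.5,6.5]
lo = A.lo+B.lo = [-3.5-6.5, -5.5-6.5, -8.6-6.5] = [-10.000,-12.000,-15.100]
hi = A.hi+B.hi = [26.9+6.5, 24.9+6.5, 4.8+6.5] = [33.400,31.400,11.300]
diag = √(43.4²+43.4²+26.4²) = √4464.08 = 66.814


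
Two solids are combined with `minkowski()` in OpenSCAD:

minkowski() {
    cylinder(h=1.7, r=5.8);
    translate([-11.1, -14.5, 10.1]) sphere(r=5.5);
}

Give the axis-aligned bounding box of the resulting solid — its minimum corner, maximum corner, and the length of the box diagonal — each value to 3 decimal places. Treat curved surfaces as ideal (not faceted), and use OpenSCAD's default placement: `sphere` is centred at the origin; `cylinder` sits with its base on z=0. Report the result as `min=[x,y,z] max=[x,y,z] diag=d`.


min=[-22.400,-25.800,4.600] max=[0.200,-3.200,17.300] diag=34.392

A = translate([-11.1, -14.5, 10.1]) sphere(r=5.5) → bbox [-16.6,-20,4.6] .. [-5.6,-9,15.6]
B = cylinder(h=1.7, r=5.8) → bbox [-5.8,-5.8,0] .. [5.8,5.8,1.7]
lo = A.lo+B.lo = [-16.6-5.8, -20-5.8, 4.6+0] = [-22.400,-25.800,4.600]
hi = A.hi+B.hi = [-5.6+5.8, -9+5.8, 15.6+1.7] = [0.200,-3.200,17.300]
diag = √(22.6²+22.6²+12.7²) = √1182.81 = 34.392


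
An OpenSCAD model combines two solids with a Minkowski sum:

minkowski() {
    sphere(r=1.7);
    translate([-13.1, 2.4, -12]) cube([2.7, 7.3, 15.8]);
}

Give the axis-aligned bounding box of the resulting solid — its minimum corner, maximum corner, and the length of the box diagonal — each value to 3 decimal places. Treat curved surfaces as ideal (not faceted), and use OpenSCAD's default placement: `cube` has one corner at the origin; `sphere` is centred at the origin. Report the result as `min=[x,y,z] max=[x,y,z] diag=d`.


A = translate([-13.1, 2.4, -12]) cube([2.7, 7.3, 15.8]) → bbox [-13.1,2.4,-12] .. [-10.4,9.7,3.8]
B = sphere(r=1.7) → bbox [-1.7,-1.7,-1.7] .. [1.7,1.7,1.7]
lo = A.lo+B.lo = [-13.1-1.7, 2.4-1.7, -12-1.7] = [-14.800,0.700,-13.700]
hi = A.hi+B.hi = [-10.4+1.7, 9.7+1.7, 3.8+1.7] = [-8.700,11.400,5.500]
diag = √(6.1²+10.7²+19.2²) = √520.34 = 22.811

min=[-14.800,0.700,-13.700] max=[-8.700,11.400,5.500] diag=22.811


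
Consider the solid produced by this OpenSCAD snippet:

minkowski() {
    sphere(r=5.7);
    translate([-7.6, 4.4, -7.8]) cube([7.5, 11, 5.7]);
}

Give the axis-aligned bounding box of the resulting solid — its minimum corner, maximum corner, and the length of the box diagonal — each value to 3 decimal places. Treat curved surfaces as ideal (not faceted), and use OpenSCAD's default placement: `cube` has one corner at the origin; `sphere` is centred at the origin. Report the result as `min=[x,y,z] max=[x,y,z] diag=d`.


min=[-13.300,-1.300,-13.500] max=[5.600,21.100,3.600] diag=33.932

A = translate([-7.6, 4.4, -7.8]) cube([7.5, 11, 5.7]) → bbox [-7.6,4.4,-7.8] .. [-0.1,15.4,-2.1]
B = sphere(r=5.7) → bbox [-5.7,-5.7,-5.7] .. [5.7,5.7,5.7]
lo = A.lo+B.lo = [-7.6-5.7, 4.4-5.7, -7.8-5.7] = [-13.300,-1.300,-13.500]
hi = A.hi+B.hi = [-0.1+5.7, 15.4+5.7, -2.1+5.7] = [5.600,21.100,3.600]
diag = √(18.9²+22.4²+17.1²) = √1151.38 = 33.932


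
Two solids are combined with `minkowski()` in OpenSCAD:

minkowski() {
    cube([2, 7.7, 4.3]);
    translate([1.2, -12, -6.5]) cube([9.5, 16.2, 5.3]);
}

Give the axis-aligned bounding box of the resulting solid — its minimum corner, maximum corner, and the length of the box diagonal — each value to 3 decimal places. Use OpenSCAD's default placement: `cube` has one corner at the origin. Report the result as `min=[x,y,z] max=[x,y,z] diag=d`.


min=[1.200,-12.000,-6.500] max=[12.700,11.900,3.100] diag=28.207

A = translate([1.2, -12, -6.5]) cube([9.5, 16.2, 5.3]) → bbox [1.2,-12,-6.5] .. [10.7,4.2,-1.2]
B = cube([2, 7.7, 4.3]) → bbox [0,0,0] .. [2,7.7,4.3]
lo = A.lo+B.lo = [1.2+0, -12+0, -6.5+0] = [1.200,-12.000,-6.500]
hi = A.hi+B.hi = [10.7+2, 4.2+7.7, -1.2+4.3] = [12.700,11.900,3.100]
diag = √(11.5²+23.9²+9.6²) = √795.62 = 28.207
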